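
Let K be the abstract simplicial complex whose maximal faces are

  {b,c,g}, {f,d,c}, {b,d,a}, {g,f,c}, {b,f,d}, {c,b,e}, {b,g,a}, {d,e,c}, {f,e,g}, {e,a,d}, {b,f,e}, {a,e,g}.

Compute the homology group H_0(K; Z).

H_0 = Z.

Take the total order a < b < c < d < e < f < g on the vertex set. Then K (dimension 2) consists of the simplices:

  0-simplices (7): a, b, c, d, e, f, g
  1-simplices (18): ab, ad, ae, ag, bc, bd, be, bf, bg, cd, ce, cf, cg, de, df, ef, eg, fg
  2-simplices (12): abd, abg, ade, aeg, bce, bcg, bdf, bef, cde, cdf, cfg, efg

Hence C_0 ≅ Z^7, C_1 ≅ Z^18, C_2 ≅ Z^12.

The boundary map ∂_1: C_1 → C_0 maps an edge to its endpoints' difference, ∂[p,q] = q − p. For instance
  ∂ae = e − a.
This gives a 7×18 integer matrix of rank 6; reducing to Smith normal form yields diagonal entries (1,1,1,1,1,1).

∂_2: C_2 → C_1 maps a triangle to the signed sum of its edges. For instance
  ∂bce = ce − be + bc,
  ∂cdf = df − cf + cd.
This gives a 18×12 integer matrix of rank 12; reducing to Smith normal form yields diagonal entries (1,1,1,1,1,1,1,1,1,1,1,2).

From H_k ≅ ker(∂_k) / im(∂_{k+1}) we obtain:

  H_0: rank C_0 − rank ∂_1 = 7 − 6 = 1, and the invariant factors of ∂_1 are all 1, so H_0 = Z.

(K is a triangulation of the real projective plane RP^2.)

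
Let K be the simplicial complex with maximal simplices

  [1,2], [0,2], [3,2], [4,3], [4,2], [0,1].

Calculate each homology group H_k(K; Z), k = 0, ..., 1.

Order the vertices as 0 < 1 < 2 < 3 < 4. Listing each simplex with vertices in this order, K has dimension 1 with simplices:

  0-simplices (5): [0], [1], [2], [3], [4]
  1-simplices (6): [0,1], [0,2], [1,2], [2,3], [2,4], [3,4]

giving chain groups C_0 ≅ Z^5, C_1 ≅ Z^6.

Boundary ∂_1: C_1 → C_0 maps an edge to its endpoints' difference, ∂[p,q] = q − p. For instance
  ∂[2,4] = [4] − [2].
The 5×6 boundary matrix has rank 4 and Smith normal form diag(1,1,1,1).

From H_k ≅ ker(∂_k) / im(∂_{k+1}) we obtain:

  H_0: rank C_0 − rank ∂_1 = 5 − 4 = 1, and the invariant factors of ∂_1 are all 1, so H_0 ≅ Z.
  H_1: rank ker ∂_1 − rank ∂_2 = (6 − 4) − 0 = 2, and there is no ∂_2, so H_1 ≅ Z^2.

As a check, the Euler characteristic is 5 − 6 = -1, which agrees with 1 − 2 = -1.
(K is a triangulation of a wedge of 2 circles.)

H_0 ≅ Z,  H_1 ≅ Z^2.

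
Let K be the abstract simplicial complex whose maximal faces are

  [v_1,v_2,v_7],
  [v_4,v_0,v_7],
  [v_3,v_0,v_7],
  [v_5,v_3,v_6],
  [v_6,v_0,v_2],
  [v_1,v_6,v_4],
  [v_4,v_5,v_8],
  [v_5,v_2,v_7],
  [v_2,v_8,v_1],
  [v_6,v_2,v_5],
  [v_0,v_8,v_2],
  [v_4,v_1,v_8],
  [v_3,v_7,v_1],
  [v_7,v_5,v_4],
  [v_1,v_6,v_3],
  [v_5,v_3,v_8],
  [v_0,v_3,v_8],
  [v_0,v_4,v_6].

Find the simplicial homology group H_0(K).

K has 9 vertices, 27 edges, 18 triangles.
rank ∂_0 = 0, rank ∂_1 = 8 ⇒ b_0 = 9 − 0 − 8 = 1; all invariant factors of ∂_1 are 1 so no torsion. So H_0 ≅ Z.

H_0 = Z.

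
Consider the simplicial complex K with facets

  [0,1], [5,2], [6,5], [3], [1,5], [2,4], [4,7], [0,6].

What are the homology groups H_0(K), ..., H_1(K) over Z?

H_0 ≅ Z^2,  H_1 ≅ Z.

Order the vertices as 0 < 1 < 2 < 3 < 4 < 5 < 6 < 7. Listing each simplex with vertices in this order, K has dimension 1 with simplices:

  0-simplices (8): [0], [1], [2], [3], [4], [5], [6], [7]
  1-simplices (7): [0,1], [0,6], [1,5], [2,4], [2,5], [4,7], [5,6]

Hence C_0 ≅ Z^8, C_1 ≅ Z^7.

The boundary map ∂_1: C_1 → C_0 is given by ∂[p,q] = [q] − [p]. For instance
  ∂[5,6] = [6] − [5].
The resulting 8×7 matrix has rank 6, and its Smith normal form has invariant factors (1,1,1,1,1,1).

Now H_k = ker ∂_k / im ∂_{k+1}, so:

  H_0: rank C_0 − rank ∂_1 = 8 − 6 = 2, and the invariant factors of ∂_1 are all 1, so H_0 ≅ Z^2.
  H_1: rank ker ∂_1 − rank ∂_2 = (7 − 6) − 0 = 1, and there is no ∂_2, so H_1 ≅ Z.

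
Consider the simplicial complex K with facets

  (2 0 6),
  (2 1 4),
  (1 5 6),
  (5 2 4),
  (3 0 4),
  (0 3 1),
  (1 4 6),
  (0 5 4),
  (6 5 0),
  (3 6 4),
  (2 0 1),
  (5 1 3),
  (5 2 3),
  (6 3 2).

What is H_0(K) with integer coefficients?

Fix the vertex order 0 < 1 < 2 < 3 < 4 < 5 < 6 and write every simplex with vertices in increasing order. Then dim K = 2 and the simplices of K are:

  0-simplices (7): [0], [1], [2], [3], [4], [5], [6]
  1-simplices (21): [0,1], [0,2], [0,3], [0,4], [0,5], [0,6], [1,2], [1,3], [1,4], [1,5], [1,6], [2,3], [2,4], [2,5], [2,6], [3,4], [3,5], [3,6], [4,5], [4,6], [5,6]
  2-simplices (14): [0,1,2], [0,1,3], [0,2,6], [0,3,4], [0,4,5], [0,5,6], [1,2,4], [1,3,5], [1,4,6], [1,5,6], [2,3,5], [2,3,6], [2,4,5], [3,4,6]

giving chain groups C_0 ≅ Z^7, C_1 ≅ Z^21, C_2 ≅ Z^14.

Boundary ∂_1: C_1 → C_0 maps an edge to its endpoints' difference, ∂[p,q] = q − p. For instance
  ∂[2,4] = [4] − [2].
The 7×21 boundary matrix has rank 6 and Smith normal form diag(1,1,1,1,1,1).

The boundary map ∂_2: C_2 → C_1 sends each 2-simplex [p,q,r] to [q,r] − [p,r] + [p,q]. For instance
  ∂[1,3,5] = [3,5] − [1,5] + [1,3],
  ∂[0,4,5] = [4,5] − [0,5] + [0,4].
As a 21×14 matrix over Z this has rank 13, with invariant factors (1,1,1,1,1,1,1,1,1,1,1,1,1).

From H_k ≅ ker(∂_k) / im(∂_{k+1}) we obtain:

  H_0: rank C_0 − rank ∂_1 = 7 − 6 = 1, and the invariant factors of ∂_1 are all 1, so H_0 ≅ Z.

H_0 = Z.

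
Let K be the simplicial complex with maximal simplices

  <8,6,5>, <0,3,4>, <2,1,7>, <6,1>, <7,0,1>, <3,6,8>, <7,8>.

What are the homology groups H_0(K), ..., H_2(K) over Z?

H_0 = Z,  H_1 = Z^2,  H_2 = 0.

Take the total order 0 < 1 < 2 < 3 < 4 < 5 < 6 < 7 < 8 on the vertex set. Then K (dimension 2) consists of the simplices:

  0-simplices (9): [0], [1], [2], [3], [4], [5], [6], [7], [8]
  1-simplices (15): [0,1], [0,3], [0,4], [0,7], [1,2], [1,6], [1,7], [2,7], [3,4], [3,6], [3,8], [5,6], [5,8], [6,8], [7,8]
  2-simplices (5): [0,1,7], [0,3,4], [1,2,7], [3,6,8], [5,6,8]

giving chain groups C_0 ≅ Z^9, C_1 ≅ Z^15, C_2 ≅ Z^5.

∂_1: C_1 → C_0 is given by ∂[p,q] = [q] − [p]. For instance
  ∂[3,6] = [6] − [3].
As a 9×15 matrix over Z this has rank 8, with invariant factors (1,1,1,1,1,1,1,1).

The boundary map ∂_2: C_2 → C_1 maps a triangle to the signed sum of its edges. For instance
  ∂[5,6,8] = [6,8] − [5,8] + [5,6],
  ∂[0,3,4] = [3,4] − [0,4] + [0,3].
This gives a 15×5 integer matrix of rank 5; reducing to Smith normal form yields diagonal entries (1,1,1,1,1).

Reading off H_k = ker ∂_k / im ∂_{k+1}:

  H_0: rank C_0 − rank ∂_1 = 9 − 8 = 1, and the invariant factors of ∂_1 are all 1, so H_0 = Z.
  H_1: rank ker ∂_1 − rank ∂_2 = (15 − 8) − 5 = 2, and the invariant factors of ∂_2 are all 1, so H_1 = Z^2.
  H_2: rank ker ∂_2 − rank ∂_3 = (5 − 5) − 0 = 0, and there is no ∂_3, so H_2 = 0.

As a check, the Euler characteristic is 9 − 15 + 5 = -1, which agrees with 1 − 2 + 0 = -1.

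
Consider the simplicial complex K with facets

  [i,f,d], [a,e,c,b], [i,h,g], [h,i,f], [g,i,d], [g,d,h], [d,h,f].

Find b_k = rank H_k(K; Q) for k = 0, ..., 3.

Order the vertices as a < b < c < d < e < f < g < h < i. Listing each simplex with vertices in this order, K has dimension 3 with simplices:

  0-simplices (9): a, b, c, d, e, f, g, h, i
  1-simplices (15): ab, ac, ae, bc, be, ce, df, dg, dh, di, fh, fi, gh, gi, hi
  2-simplices (10): abc, abe, ace, bce, dfh, dfi, dgh, dgi, fhi, ghi
  3-simplices (1): abce

giving chain groups C_0 ≅ Z^9, C_1 ≅ Z^15, C_2 ≅ Z^10, C_3 ≅ Z^1.

∂_1: C_1 → C_0 sends each edge [p,q] (with p < q) to q − p. For instance
  ∂ac = c − a.
The 9×15 boundary matrix has rank 7 and Smith normal form diag(1,1,1,1,1,1,1).

∂_2: C_2 → C_1 maps a triangle to the signed sum of its edges. For instance
  ∂dgi = gi − di + dg,
  ∂dfi = fi − di + df.
The 15×10 boundary matrix has rank 8 and Smith normal form diag(1,1,1,1,1,1,1,1).

∂_3: C_3 → C_2 sends each 3-simplex σ to the alternating sum Σ_i (−1)^i (σ with its i-th vertex removed). For instance
  ∂abce = bce − ace + abe − abc.
This gives a 10×1 integer matrix of rank 1; reducing to Smith normal form yields diagonal entries (1).

Reading off H_k = ker ∂_k / im ∂_{k+1}:

  H_0: rank C_0 − rank ∂_1 = 9 − 7 = 2, and the invariant factors of ∂_1 are all 1, so H_0 = Z^2.
  H_1: rank ker ∂_1 − rank ∂_2 = (15 − 7) − 8 = 0, and the invariant factors of ∂_2 are all 1, so H_1 = 0.
  H_2: rank ker ∂_2 − rank ∂_3 = (10 − 8) − 1 = 1, and the invariant factors of ∂_3 are all 1, so H_2 = Z.
  H_3: rank ker ∂_3 − rank ∂_4 = (1 − 1) − 0 = 0, and there is no ∂_4, so H_3 = 0.

Hence the Betti numbers are b_0 = 2, b_1 = 0, b_2 = 1, b_3 = 0.

b_0 = 2, b_1 = 0, b_2 = 1, b_3 = 0.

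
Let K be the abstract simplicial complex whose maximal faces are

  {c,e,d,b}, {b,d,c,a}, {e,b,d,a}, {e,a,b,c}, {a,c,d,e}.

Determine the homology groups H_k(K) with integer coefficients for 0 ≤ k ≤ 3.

Take the total order a < b < c < d < e on the vertex set. Then K (dimension 3) consists of the simplices:

  0-simplices (5): a, b, c, d, e
  1-simplices (10): ab, ac, ad, ae, bc, bd, be, cd, ce, de
  2-simplices (10): abc, abd, abe, acd, ace, ade, bcd, bce, bde, cde
  3-simplices (5): abcd, abce, abde, acde, bcde

giving chain groups C_0 ≅ Z^5, C_1 ≅ Z^10, C_2 ≅ Z^10, C_3 ≅ Z^5.

Boundary ∂_1: C_1 → C_0 maps an edge to its endpoints' difference, ∂[p,q] = q − p. For instance
  ∂ac = c − a.
As a 5×10 matrix over Z this has rank 4, with invariant factors (1,1,1,1).

Boundary ∂_2: C_2 → C_1 maps a triangle to the signed sum of its edges. For instance
  ∂ace = ce − ae + ac,
  ∂abe = be − ae + ab.
This gives a 10×10 integer matrix of rank 6; reducing to Smith normal form yields diagonal entries (1,1,1,1,1,1).

The boundary map ∂_3: C_3 → C_2 sends each 3-simplex σ to the alternating sum Σ_i (−1)^i (σ with its i-th vertex removed). For instance
  ∂acde = cde − ade + ace − acd,
  ∂bcde = cde − bde + bce − bcd.
The resulting 10×5 matrix has rank 4, and its Smith normal form has invariant factors (1,1,1,1).

Reading off H_k = ker ∂_k / im ∂_{k+1}:

  H_0: rank C_0 − rank ∂_1 = 5 − 4 = 1, and the invariant factors of ∂_1 are all 1, so H_0 ≅ Z.
  H_1: rank ker ∂_1 − rank ∂_2 = (10 − 4) − 6 = 0, and the invariant factors of ∂_2 are all 1, so H_1 ≅ 0.
  H_2: rank ker ∂_2 − rank ∂_3 = (10 − 6) − 4 = 0, and the invariant factors of ∂_3 are all 1, so H_2 ≅ 0.
  H_3: rank ker ∂_3 − rank ∂_4 = (5 − 4) − 0 = 1, and there is no ∂_4, so H_3 ≅ Z.

As a check, the Euler characteristic is 5 − 10 + 10 − 5 = 0, which agrees with 1 − 0 + 0 − 1 = 0.

H_0 ≅ Z,  H_1 = 0,  H_2 = 0,  H_3 ≅ Z.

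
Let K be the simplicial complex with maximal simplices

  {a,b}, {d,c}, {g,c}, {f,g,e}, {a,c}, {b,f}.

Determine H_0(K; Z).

Order the vertices as a < b < c < d < e < f < g. Listing each simplex with vertices in this order, K has dimension 2 with simplices:

  0-simplices (7): a, b, c, d, e, f, g
  1-simplices (8): ab, ac, bf, cd, cg, ef, eg, fg
  2-simplices (1): efg

giving chain groups C_0 ≅ Z^7, C_1 ≅ Z^8, C_2 ≅ Z^1.

∂_1: C_1 → C_0 sends each edge [p,q] (with p < q) to q − p.
This gives a 7×8 integer matrix of rank 6; reducing to Smith normal form yields diagonal entries (1,1,1,1,1,1).

∂_2: C_2 → C_1 acts by ∂[p,q,r] = [q,r] − [p,r] + [p,q]. For instance
  ∂efg = fg − eg + ef.
As a 8×1 matrix over Z this has rank 1, with invariant factors (1).

Now H_k = ker ∂_k / im ∂_{k+1}, so:

  H_0: rank C_0 − rank ∂_1 = 7 − 6 = 1, and the invariant factors of ∂_1 are all 1, so H_0 = Z.

H_0 = Z.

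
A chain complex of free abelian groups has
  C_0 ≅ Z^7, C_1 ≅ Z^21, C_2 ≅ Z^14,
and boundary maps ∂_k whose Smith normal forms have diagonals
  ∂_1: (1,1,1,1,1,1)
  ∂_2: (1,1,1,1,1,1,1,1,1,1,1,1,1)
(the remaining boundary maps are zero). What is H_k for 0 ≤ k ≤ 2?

H_0 ≅ Z,  H_1 ≅ Z^2,  H_2 ≅ Z.

H_0: b_0 = 7 − 0 − 6 = 1; torsion from ∂_1 factors > 1: none. So H_0 ≅ Z.
H_1: b_1 = 21 − 6 − 13 = 2; torsion from ∂_2 factors > 1: none. So H_1 ≅ Z^2.
H_2: b_2 = 14 − 13 − 0 = 1; torsion from ∂_3 factors > 1: none. So H_2 ≅ Z.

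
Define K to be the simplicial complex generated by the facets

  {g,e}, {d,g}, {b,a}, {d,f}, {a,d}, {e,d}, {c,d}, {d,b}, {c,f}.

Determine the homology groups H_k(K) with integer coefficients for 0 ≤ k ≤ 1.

Order the vertices as a < b < c < d < e < f < g. Listing each simplex with vertices in this order, K has dimension 1 with simplices:

  0-simplices (7): a, b, c, d, e, f, g
  1-simplices (9): ab, ad, bd, cd, cf, de, df, dg, eg

giving chain groups C_0 ≅ Z^7, C_1 ≅ Z^9.

∂_1: C_1 → C_0 is given by ∂[p,q] = [q] − [p]. For instance
  ∂df = f − d.
This gives a 7×9 integer matrix of rank 6; reducing to Smith normal form yields diagonal entries (1,1,1,1,1,1).

From H_k ≅ ker(∂_k) / im(∂_{k+1}) we obtain:

  H_0: rank C_0 − rank ∂_1 = 7 − 6 = 1, and the invariant factors of ∂_1 are all 1, so H_0 = Z.
  H_1: rank ker ∂_1 − rank ∂_2 = (9 − 6) − 0 = 3, and there is no ∂_2, so H_1 = Z^3.

(K is a triangulation of a wedge of 3 circles.)

H_0 = Z,  H_1 = Z^3.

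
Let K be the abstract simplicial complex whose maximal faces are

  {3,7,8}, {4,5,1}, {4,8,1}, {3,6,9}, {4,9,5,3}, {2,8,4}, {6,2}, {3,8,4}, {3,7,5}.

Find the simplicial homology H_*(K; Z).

K has 9 vertices, 19 edges, 11 triangles, 1 3-simplex.
rank ∂_0 = 0, rank ∂_1 = 8 ⇒ b_0 = 9 − 0 − 8 = 1; all invariant factors of ∂_1 are 1 so no torsion. So H_0 ≅ Z.
rank ∂_1 = 8, rank ∂_2 = 10 ⇒ b_1 = 19 − 8 − 10 = 1; all invariant factors of ∂_2 are 1 so no torsion. So H_1 ≅ Z.
rank ∂_2 = 10, rank ∂_3 = 1 ⇒ b_2 = 11 − 10 − 1 = 0; all invariant factors of ∂_3 are 1 so no torsion. So H_2 ≅ 0.
rank ∂_3 = 1, rank ∂_4 = 0 ⇒ b_3 = 1 − 1 − 0 = 0. So H_3 ≅ 0.

H_0 = Z,  H_1 = Z,  H_2 = 0,  H_3 = 0.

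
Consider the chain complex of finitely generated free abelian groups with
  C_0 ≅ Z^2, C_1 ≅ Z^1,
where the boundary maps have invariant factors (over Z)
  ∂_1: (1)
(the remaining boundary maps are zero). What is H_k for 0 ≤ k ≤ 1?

H_0: b_0 = 2 − 0 − 1 = 1; torsion from ∂_1 factors > 1: none. So H_0 ≅ Z.
H_1: b_1 = 1 − 1 − 0 = 0; torsion from ∂_2 factors > 1: none. So H_1 ≅ 0.

H_0 ≅ Z,  H_1 = 0.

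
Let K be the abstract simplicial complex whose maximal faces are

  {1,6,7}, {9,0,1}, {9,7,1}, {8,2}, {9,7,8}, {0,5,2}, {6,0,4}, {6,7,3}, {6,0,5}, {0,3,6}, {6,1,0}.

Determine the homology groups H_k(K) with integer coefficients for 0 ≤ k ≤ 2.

Take the total order 0 < 1 < 2 < 3 < 4 < 5 < 6 < 7 < 8 < 9 on the vertex set. Then K (dimension 2) consists of the simplices:

  0-simplices (10): [0], [1], [2], [3], [4], [5], [6], [7], [8], [9]
  1-simplices (20): [0,1], [0,2], [0,3], [0,4], [0,5], [0,6], [0,9], [1,6], [1,7], [1,9], [2,5], [2,8], [3,6], [3,7], [4,6], [5,6], [6,7], [7,8], [7,9], [8,9]
  2-simplices (10): [0,1,6], [0,1,9], [0,2,5], [0,3,6], [0,4,6], [0,5,6], [1,6,7], [1,7,9], [3,6,7], [7,8,9]

so the chain groups are C_0 ≅ Z^10, C_1 ≅ Z^20, C_2 ≅ Z^10.

∂_1: C_1 → C_0 sends each edge [p,q] (with p < q) to q − p.
As a 10×20 matrix over Z this has rank 9, with invariant factors (1,1,1,1,1,1,1,1,1).

∂_2: C_2 → C_1 acts by ∂[p,q,r] = [q,r] − [p,r] + [p,q]. For instance
  ∂[0,1,9] = [1,9] − [0,9] + [0,1],
  ∂[1,7,9] = [7,9] − [1,9] + [1,7].
The resulting 20×10 matrix has rank 10, and its Smith normal form has invariant factors (1,1,1,1,1,1,1,1,1,1).

From H_k ≅ ker(∂_k) / im(∂_{k+1}) we obtain:

  H_0: rank C_0 − rank ∂_1 = 10 − 9 = 1, and the invariant factors of ∂_1 are all 1, so H_0 ≅ Z.
  H_1: rank ker ∂_1 − rank ∂_2 = (20 − 9) − 10 = 1, and the invariant factors of ∂_2 are all 1, so H_1 ≅ Z.
  H_2: rank ker ∂_2 − rank ∂_3 = (10 − 10) − 0 = 0, and there is no ∂_3, so H_2 ≅ 0.

H_0 ≅ Z,  H_1 ≅ Z,  H_2 = 0.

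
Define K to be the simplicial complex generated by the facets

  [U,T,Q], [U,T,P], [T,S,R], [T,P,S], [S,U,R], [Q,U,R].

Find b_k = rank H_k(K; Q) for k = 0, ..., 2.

b_0 = 1, b_1 = 1, b_2 = 0.

Order the vertices as P < Q < R < S < T < U. Listing each simplex with vertices in this order, K has dimension 2 with simplices:

  0-simplices (6): P, Q, R, S, T, U
  1-simplices (12): PS, PT, PU, QR, QT, QU, RS, RT, RU, ST, SU, TU
  2-simplices (6): PST, PTU, QRU, QTU, RST, RSU

Hence C_0 ≅ Z^6, C_1 ≅ Z^12, C_2 ≅ Z^6.

∂_1: C_1 → C_0 maps an edge to its endpoints' difference, ∂[p,q] = q − p. For instance
  ∂RT = T − R.
The resulting 6×12 matrix has rank 5, and its Smith normal form has invariant factors (1,1,1,1,1).

∂_2: C_2 → C_1 acts by ∂[p,q,r] = [q,r] − [p,r] + [p,q]. For instance
  ∂RSU = SU − RU + RS,
  ∂RST = ST − RT + RS.
The 12×6 boundary matrix has rank 6 and Smith normal form diag(1,1,1,1,1,1).

Reading off H_k = ker ∂_k / im ∂_{k+1}:

  H_0: rank C_0 − rank ∂_1 = 6 − 5 = 1, and the invariant factors of ∂_1 are all 1, so H_0 = Z.
  H_1: rank ker ∂_1 − rank ∂_2 = (12 − 5) − 6 = 1, and the invariant factors of ∂_2 are all 1, so H_1 = Z.
  H_2: rank ker ∂_2 − rank ∂_3 = (6 − 6) − 0 = 0, and there is no ∂_3, so H_2 = 0.

Hence the Betti numbers are b_0 = 1, b_1 = 1, b_2 = 0.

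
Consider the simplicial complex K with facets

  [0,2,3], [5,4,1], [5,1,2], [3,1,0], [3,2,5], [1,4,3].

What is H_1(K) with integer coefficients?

We work with the vertex ordering 0 < 1 < 2 < 3 < 4 < 5. The simplices of K, each written with vertices in increasing order, are:

  0-simplices (6): [0], [1], [2], [3], [4], [5]
  1-simplices (12): [0,1], [0,2], [0,3], [1,2], [1,3], [1,4], [1,5], [2,3], [2,5], [3,4], [3,5], [4,5]
  2-simplices (6): [0,1,3], [0,2,3], [1,2,5], [1,3,4], [1,4,5], [2,3,5]

Hence C_0 ≅ Z^6, C_1 ≅ Z^12, C_2 ≅ Z^6.

The boundary map ∂_1: C_1 → C_0 maps an edge to its endpoints' difference, ∂[p,q] = q − p. For instance
  ∂[3,4] = [4] − [3].
The 6×12 boundary matrix has rank 5 and Smith normal form diag(1,1,1,1,1).

∂_2: C_2 → C_1 acts by ∂[p,q,r] = [q,r] − [p,r] + [p,q]. For instance
  ∂[1,2,5] = [2,5] − [1,5] + [1,2],
  ∂[1,3,4] = [3,4] − [1,4] + [1,3].
As a 12×6 matrix over Z this has rank 6, with invariant factors (1,1,1,1,1,1).

Reading off H_k = ker ∂_k / im ∂_{k+1}:

  H_1: rank ker ∂_1 − rank ∂_2 = (12 − 5) − 6 = 1, and the invariant factors of ∂_2 are all 1, so H_1 ≅ Z.

(K is a triangulation of the cylinder S^1 x I.)

H_1 = Z.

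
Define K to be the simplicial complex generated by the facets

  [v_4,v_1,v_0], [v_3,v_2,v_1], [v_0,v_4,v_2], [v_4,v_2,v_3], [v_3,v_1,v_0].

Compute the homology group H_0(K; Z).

Fix the vertex order v_0 < v_1 < v_2 < v_3 < v_4 and write every simplex with vertices in increasing order. Then dim K = 2 and the simplices of K are:

  0-simplices (5): [v_0], [v_1], [v_2], [v_3], [v_4]
  1-simplices (10): [v_0,v_1], [v_0,v_2], [v_0,v_3], [v_0,v_4], [v_1,v_2], [v_1,v_3], [v_1,v_4], [v_2,v_3], [v_2,v_4], [v_3,v_4]
  2-simplices (5): [v_0,v_1,v_3], [v_0,v_1,v_4], [v_0,v_2,v_4], [v_1,v_2,v_3], [v_2,v_3,v_4]

Hence C_0 ≅ Z^5, C_1 ≅ Z^10, C_2 ≅ Z^5.

The boundary map ∂_1: C_1 → C_0 sends each edge [p,q] (with p < q) to q − p. For instance
  ∂[v_1,v_4] = [v_4] − [v_1].
The 5×10 boundary matrix has rank 4 and Smith normal form diag(1,1,1,1).

∂_2: C_2 → C_1 maps a triangle to the signed sum of its edges. For instance
  ∂[v_0,v_2,v_4] = [v_2,v_4] − [v_0,v_4] + [v_0,v_2],
  ∂[v_0,v_1,v_4] = [v_1,v_4] − [v_0,v_4] + [v_0,v_1].
This gives a 10×5 integer matrix of rank 5; reducing to Smith normal form yields diagonal entries (1,1,1,1,1).

Now H_k = ker ∂_k / im ∂_{k+1}, so:

  H_0: rank C_0 − rank ∂_1 = 5 − 4 = 1, and the invariant factors of ∂_1 are all 1, so H_0 = Z.

H_0 ≅ Z.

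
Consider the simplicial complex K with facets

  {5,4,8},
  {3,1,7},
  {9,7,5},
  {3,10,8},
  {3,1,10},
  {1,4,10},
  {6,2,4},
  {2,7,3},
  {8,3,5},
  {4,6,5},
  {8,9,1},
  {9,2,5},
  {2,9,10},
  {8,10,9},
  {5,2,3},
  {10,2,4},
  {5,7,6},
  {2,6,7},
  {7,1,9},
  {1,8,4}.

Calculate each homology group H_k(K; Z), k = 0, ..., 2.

Order the vertices as 1 < 2 < 3 < 4 < 5 < 6 < 7 < 8 < 9 < 10. Listing each simplex with vertices in this order, K has dimension 2 with simplices:

  0-simplices (10): [1], [2], [3], [4], [5], [6], [7], [8], [9], [10]
  1-simplices (30): (30 of them)
  2-simplices (20): (20 of them)

giving chain groups C_0 ≅ Z^10, C_1 ≅ Z^30, C_2 ≅ Z^20.

∂_1: C_1 → C_0 is given by ∂[p,q] = [q] − [p].
The resulting 10×30 matrix has rank 9, and its Smith normal form has invariant factors (1,1,1,1,1,1,1,1,1).

∂_2: C_2 → C_1 maps a triangle to the signed sum of its edges. For instance
  ∂[5,6,7] = [6,7] − [5,7] + [5,6],
  ∂[4,5,6] = [5,6] − [4,6] + [4,5].
The 30×20 boundary matrix has rank 20 and Smith normal form diag(1,1,1,1,1,1,1,1,1,1,1,1,1,1,1,1,1,1,1,2).

From H_k ≅ ker(∂_k) / im(∂_{k+1}) we obtain:

  H_0: rank C_0 − rank ∂_1 = 10 − 9 = 1, and the invariant factors of ∂_1 are all 1, so H_0 = Z.
  H_1: rank ker ∂_1 − rank ∂_2 = (30 − 9) − 20 = 1, and ∂_2 has invariant factor 2 > 1, so H_1 = Z ⊕ Z_2.
  H_2: rank ker ∂_2 − rank ∂_3 = (20 − 20) − 0 = 0, and there is no ∂_3, so H_2 = 0.

H_0 = Z,  H_1 = Z ⊕ Z_2,  H_2 = 0.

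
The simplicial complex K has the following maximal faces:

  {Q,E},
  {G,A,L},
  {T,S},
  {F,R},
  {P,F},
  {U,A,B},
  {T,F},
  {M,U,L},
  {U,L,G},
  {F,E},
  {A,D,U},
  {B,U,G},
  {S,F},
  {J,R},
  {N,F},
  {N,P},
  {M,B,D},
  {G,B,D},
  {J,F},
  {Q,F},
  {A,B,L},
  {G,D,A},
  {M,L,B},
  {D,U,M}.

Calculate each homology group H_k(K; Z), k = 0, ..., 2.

We work with the vertex ordering A < B < D < E < F < G < J < L < M < N < P < Q < R < S < T < U. The simplices of K, each written with vertices in increasing order, are:

  0-simplices (16): A, B, D, E, F, G, J, L, M, N, P, Q, R, S, T, U
  1-simplices (30): AB, AD, AG, AL, AU, BD, BG, BL, BM, BU, DG, DM, DU, EF, EQ, FJ, FN, FP, FQ, FR, FS, FT, GL, GU, JR, LM, LU, MU, NP, ST
  2-simplices (12): ABL, ABU, ADG, ADU, AGL, BDG, BDM, BGU, BLM, DMU, GLU, LMU

so the chain groups are C_0 ≅ Z^16, C_1 ≅ Z^30, C_2 ≅ Z^12.

∂_1: C_1 → C_0 sends each edge [p,q] (with p < q) to q − p. For instance
  ∂GL = L − G.
This gives a 16×30 integer matrix of rank 14; reducing to Smith normal form yields diagonal entries (1,1,1,1,1,1,1,1,1,1,1,1,1,1).

Boundary ∂_2: C_2 → C_1 sends each 2-simplex [p,q,r] to [q,r] − [p,r] + [p,q]. For instance
  ∂GLU = LU − GU + GL,
  ∂AGL = GL − AL + AG.
This gives a 30×12 integer matrix of rank 12; reducing to Smith normal form yields diagonal entries (1,1,1,1,1,1,1,1,1,1,1,2).

Computing H_k = (kernel of ∂_k) / (image of ∂_{k+1}):

  H_0: rank C_0 − rank ∂_1 = 16 − 14 = 2, and the invariant factors of ∂_1 are all 1, so H_0 = Z^2.
  H_1: rank ker ∂_1 − rank ∂_2 = (30 − 14) − 12 = 4, and ∂_2 has invariant factor 2 > 1, so H_1 = Z^4 × Z/2.
  H_2: rank ker ∂_2 − rank ∂_3 = (12 − 12) − 0 = 0, and there is no ∂_3, so H_2 = 0.

As a check, the Euler characteristic is 16 − 30 + 12 = -2, which agrees with 2 − 4 + 0 = -2.
(K is a triangulation of the disjoint union of a wedge of 4 circles and the real projective plane RP^2.)

H_0 ≅ Z^2,  H_1 ≅ Z^4 × Z/2,  H_2 = 0.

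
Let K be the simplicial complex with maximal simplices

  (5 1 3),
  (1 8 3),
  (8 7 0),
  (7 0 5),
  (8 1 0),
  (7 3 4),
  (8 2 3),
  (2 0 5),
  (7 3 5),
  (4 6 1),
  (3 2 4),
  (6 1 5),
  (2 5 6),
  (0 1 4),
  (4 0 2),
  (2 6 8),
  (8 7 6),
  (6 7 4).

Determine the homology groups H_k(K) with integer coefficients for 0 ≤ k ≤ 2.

H_0 ≅ Z,  H_1 ≅ Z^2,  H_2 ≅ Z.

Order the vertices as 0 < 1 < 2 < 3 < 4 < 5 < 6 < 7 < 8. Listing each simplex with vertices in this order, K has dimension 2 with simplices:

  0-simplices (9): [0], [1], [2], [3], [4], [5], [6], [7], [8]
  1-simplices (27): (27 of them)
  2-simplices (18): [0,1,4], [0,1,8], [0,2,4], [0,2,5], [0,5,7], [0,7,8], [1,3,5], [1,3,8], [1,4,6], [1,5,6], [2,3,4], [2,3,8], [2,5,6], [2,6,8], [3,4,7], [3,5,7], [4,6,7], [6,7,8]

Hence C_0 ≅ Z^9, C_1 ≅ Z^27, C_2 ≅ Z^18.

The boundary map ∂_1: C_1 → C_0 sends each edge [p,q] (with p < q) to q − p. For instance
  ∂[1,4] = [4] − [1].
The resulting 9×27 matrix has rank 8, and its Smith normal form has invariant factors (1,1,1,1,1,1,1,1).

The boundary map ∂_2: C_2 → C_1 acts by ∂[p,q,r] = [q,r] − [p,r] + [p,q]. For instance
  ∂[1,3,5] = [3,5] − [1,5] + [1,3],
  ∂[2,3,4] = [3,4] − [2,4] + [2,3].
The 27×18 boundary matrix has rank 17 and Smith normal form diag(1,1,1,1,1,1,1,1,1,1,1,1,1,1,1,1,1).

Reading off H_k = ker ∂_k / im ∂_{k+1}:

  H_0: rank C_0 − rank ∂_1 = 9 − 8 = 1, and the invariant factors of ∂_1 are all 1, so H_0 = Z.
  H_1: rank ker ∂_1 − rank ∂_2 = (27 − 8) − 17 = 2, and the invariant factors of ∂_2 are all 1, so H_1 = Z^2.
  H_2: rank ker ∂_2 − rank ∂_3 = (18 − 17) − 0 = 1, and there is no ∂_3, so H_2 = Z.

(K is a triangulation of the torus T^2.)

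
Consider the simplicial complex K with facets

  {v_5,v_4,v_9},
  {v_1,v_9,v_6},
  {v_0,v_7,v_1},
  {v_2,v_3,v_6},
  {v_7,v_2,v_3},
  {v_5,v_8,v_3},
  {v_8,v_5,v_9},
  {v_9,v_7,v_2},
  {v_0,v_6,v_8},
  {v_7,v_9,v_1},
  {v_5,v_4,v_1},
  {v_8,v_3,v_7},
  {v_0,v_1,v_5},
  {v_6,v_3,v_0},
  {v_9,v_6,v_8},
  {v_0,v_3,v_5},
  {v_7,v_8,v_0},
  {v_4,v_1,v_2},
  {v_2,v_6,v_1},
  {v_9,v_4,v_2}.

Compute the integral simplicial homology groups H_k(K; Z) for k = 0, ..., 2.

We work with the vertex ordering v_0 < v_1 < v_2 < v_3 < v_4 < v_5 < v_6 < v_7 < v_8 < v_9. The simplices of K, each written with vertices in increasing order, are:

  0-simplices (10): [v_0], [v_1], [v_2], [v_3], [v_4], [v_5], [v_6], [v_7], [v_8], [v_9]
  1-simplices (30): (30 of them)
  2-simplices (20): (20 of them)

giving chain groups C_0 ≅ Z^10, C_1 ≅ Z^30, C_2 ≅ Z^20.

∂_1: C_1 → C_0 maps an edge to its endpoints' difference, ∂[p,q] = q − p.
This gives a 10×30 integer matrix of rank 9; reducing to Smith normal form yields diagonal entries (1,1,1,1,1,1,1,1,1).

The boundary map ∂_2: C_2 → C_1 sends each 2-simplex [p,q,r] to [q,r] − [p,r] + [p,q]. For instance
  ∂[v_3,v_7,v_8] = [v_7,v_8] − [v_3,v_8] + [v_3,v_7],
  ∂[v_2,v_4,v_9] = [v_4,v_9] − [v_2,v_9] + [v_2,v_4].
As a 30×20 matrix over Z this has rank 20, with invariant factors (1,1,1,1,1,1,1,1,1,1,1,1,1,1,1,1,1,1,1,2).

Now H_k = ker ∂_k / im ∂_{k+1}, so:

  H_0: rank C_0 − rank ∂_1 = 10 − 9 = 1, and the invariant factors of ∂_1 are all 1, so H_0 = Z.
  H_1: rank ker ∂_1 − rank ∂_2 = (30 − 9) − 20 = 1, and ∂_2 has invariant factor 2 > 1, so H_1 = Z ⊕ Z_2.
  H_2: rank ker ∂_2 − rank ∂_3 = (20 − 20) − 0 = 0, and there is no ∂_3, so H_2 = 0.

As a check, the Euler characteristic is 10 − 30 + 20 = 0, which agrees with 1 − 1 + 0 = 0.

H_0 ≅ Z,  H_1 ≅ Z ⊕ Z_2,  H_2 = 0.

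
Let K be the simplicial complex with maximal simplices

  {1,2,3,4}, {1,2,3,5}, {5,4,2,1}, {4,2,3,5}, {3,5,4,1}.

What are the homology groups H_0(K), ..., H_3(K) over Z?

Order the vertices as 1 < 2 < 3 < 4 < 5. Listing each simplex with vertices in this order, K has dimension 3 with simplices:

  0-simplices (5): [1], [2], [3], [4], [5]
  1-simplices (10): [1,2], [1,3], [1,4], [1,5], [2,3], [2,4], [2,5], [3,4], [3,5], [4,5]
  2-simplices (10): [1,2,3], [1,2,4], [1,2,5], [1,3,4], [1,3,5], [1,4,5], [2,3,4], [2,3,5], [2,4,5], [3,4,5]
  3-simplices (5): [1,2,3,4], [1,2,3,5], [1,2,4,5], [1,3,4,5], [2,3,4,5]

so the chain groups are C_0 ≅ Z^5, C_1 ≅ Z^10, C_2 ≅ Z^10, C_3 ≅ Z^5.

Boundary ∂_1: C_1 → C_0 is given by ∂[p,q] = [q] − [p]. For instance
  ∂[1,4] = [4] − [1].
The 5×10 boundary matrix has rank 4 and Smith normal form diag(1,1,1,1).

∂_2: C_2 → C_1 maps a triangle to the signed sum of its edges. For instance
  ∂[3,4,5] = [4,5] − [3,5] + [3,4],
  ∂[2,4,5] = [4,5] − [2,5] + [2,4].
The resulting 10×10 matrix has rank 6, and its Smith normal form has invariant factors (1,1,1,1,1,1).

∂_3: C_3 → C_2 sends each 3-simplex σ to the alternating sum Σ_i (−1)^i (σ with its i-th vertex removed). For instance
  ∂[1,3,4,5] = [3,4,5] − [1,4,5] + [1,3,5] − [1,3,4],
  ∂[2,3,4,5] = [3,4,5] − [2,4,5] + [2,3,5] − [2,3,4].
The resulting 10×5 matrix has rank 4, and its Smith normal form has invariant factors (1,1,1,1).

Computing H_k = (kernel of ∂_k) / (image of ∂_{k+1}):

  H_0: rank C_0 − rank ∂_1 = 5 − 4 = 1, and the invariant factors of ∂_1 are all 1, so H_0 ≅ Z.
  H_1: rank ker ∂_1 − rank ∂_2 = (10 − 4) − 6 = 0, and the invariant factors of ∂_2 are all 1, so H_1 ≅ 0.
  H_2: rank ker ∂_2 − rank ∂_3 = (10 − 6) − 4 = 0, and the invariant factors of ∂_3 are all 1, so H_2 ≅ 0.
  H_3: rank ker ∂_3 − rank ∂_4 = (5 − 4) − 0 = 1, and there is no ∂_4, so H_3 ≅ Z.

As a check, the Euler characteristic is 5 − 10 + 10 − 5 = 0, which agrees with 1 − 0 + 0 − 1 = 0.
(K is a triangulation of the 3-sphere S^3.)

H_0 = Z,  H_1 = 0,  H_2 = 0,  H_3 = Z.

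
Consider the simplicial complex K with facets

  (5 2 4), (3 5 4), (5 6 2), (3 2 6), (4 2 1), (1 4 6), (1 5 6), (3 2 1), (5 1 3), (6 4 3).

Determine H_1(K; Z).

H_1 ≅ Z/2Z.

Fix the vertex order 1 < 2 < 3 < 4 < 5 < 6 and write every simplex with vertices in increasing order. Then dim K = 2 and the simplices of K are:

  0-simplices (6): [1], [2], [3], [4], [5], [6]
  1-simplices (15): [1,2], [1,3], [1,4], [1,5], [1,6], [2,3], [2,4], [2,5], [2,6], [3,4], [3,5], [3,6], [4,5], [4,6], [5,6]
  2-simplices (10): [1,2,3], [1,2,4], [1,3,5], [1,4,6], [1,5,6], [2,3,6], [2,4,5], [2,5,6], [3,4,5], [3,4,6]

so the chain groups are C_0 ≅ Z^6, C_1 ≅ Z^15, C_2 ≅ Z^10.

The boundary map ∂_1: C_1 → C_0 maps an edge to its endpoints' difference, ∂[p,q] = q − p. For instance
  ∂[3,5] = [5] − [3].
This gives a 6×15 integer matrix of rank 5; reducing to Smith normal form yields diagonal entries (1,1,1,1,1).

∂_2: C_2 → C_1 maps a triangle to the signed sum of its edges. For instance
  ∂[1,5,6] = [5,6] − [1,6] + [1,5],
  ∂[2,5,6] = [5,6] − [2,6] + [2,5].
As a 15×10 matrix over Z this has rank 10, with invariant factors (1,1,1,1,1,1,1,1,1,2).

Reading off H_k = ker ∂_k / im ∂_{k+1}:

  H_1: rank ker ∂_1 − rank ∂_2 = (15 − 5) − 10 = 0, and ∂_2 has invariant factor 2 > 1, so H_1 = Z/2Z.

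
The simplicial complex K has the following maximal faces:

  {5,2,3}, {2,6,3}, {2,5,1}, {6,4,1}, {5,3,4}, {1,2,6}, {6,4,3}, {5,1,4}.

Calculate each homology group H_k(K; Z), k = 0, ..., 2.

H_0 ≅ Z,  H_1 = 0,  H_2 ≅ Z.

We work with the vertex ordering 1 < 2 < 3 < 4 < 5 < 6. The simplices of K, each written with vertices in increasing order, are:

  0-simplices (6): [1], [2], [3], [4], [5], [6]
  1-simplices (12): [1,2], [1,4], [1,5], [1,6], [2,3], [2,5], [2,6], [3,4], [3,5], [3,6], [4,5], [4,6]
  2-simplices (8): [1,2,5], [1,2,6], [1,4,5], [1,4,6], [2,3,5], [2,3,6], [3,4,5], [3,4,6]

giving chain groups C_0 ≅ Z^6, C_1 ≅ Z^12, C_2 ≅ Z^8.

Boundary ∂_1: C_1 → C_0 maps an edge to its endpoints' difference, ∂[p,q] = q − p.
The resulting 6×12 matrix has rank 5, and its Smith normal form has invariant factors (1,1,1,1,1).

∂_2: C_2 → C_1 maps a triangle to the signed sum of its edges. For instance
  ∂[3,4,5] = [4,5] − [3,5] + [3,4],
  ∂[1,2,6] = [2,6] − [1,6] + [1,2].
The 12×8 boundary matrix has rank 7 and Smith normal form diag(1,1,1,1,1,1,1).

From H_k ≅ ker(∂_k) / im(∂_{k+1}) we obtain:

  H_0: rank C_0 − rank ∂_1 = 6 − 5 = 1, and the invariant factors of ∂_1 are all 1, so H_0 = Z.
  H_1: rank ker ∂_1 − rank ∂_2 = (12 − 5) − 7 = 0, and the invariant factors of ∂_2 are all 1, so H_1 = 0.
  H_2: rank ker ∂_2 − rank ∂_3 = (8 − 7) − 0 = 1, and there is no ∂_3, so H_2 = Z.

As a check, the Euler characteristic is 6 − 12 + 8 = 2, which agrees with 1 − 0 + 1 = 2.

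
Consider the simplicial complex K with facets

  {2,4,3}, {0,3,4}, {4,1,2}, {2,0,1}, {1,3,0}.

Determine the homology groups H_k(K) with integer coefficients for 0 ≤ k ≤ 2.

H_0 = Z,  H_1 = Z,  H_2 = 0.

Take the total order 0 < 1 < 2 < 3 < 4 on the vertex set. Then K (dimension 2) consists of the simplices:

  0-simplices (5): [0], [1], [2], [3], [4]
  1-simplices (10): [0,1], [0,2], [0,3], [0,4], [1,2], [1,3], [1,4], [2,3], [2,4], [3,4]
  2-simplices (5): [0,1,2], [0,1,3], [0,3,4], [1,2,4], [2,3,4]

giving chain groups C_0 ≅ Z^5, C_1 ≅ Z^10, C_2 ≅ Z^5.

∂_1: C_1 → C_0 sends each edge [p,q] (with p < q) to q − p. For instance
  ∂[1,4] = [4] − [1].
The resulting 5×10 matrix has rank 4, and its Smith normal form has invariant factors (1,1,1,1).

∂_2: C_2 → C_1 sends each 2-simplex [p,q,r] to [q,r] − [p,r] + [p,q]. For instance
  ∂[2,3,4] = [3,4] − [2,4] + [2,3],
  ∂[0,1,2] = [1,2] − [0,2] + [0,1].
This gives a 10×5 integer matrix of rank 5; reducing to Smith normal form yields diagonal entries (1,1,1,1,1).

Computing H_k = (kernel of ∂_k) / (image of ∂_{k+1}):

  H_0: rank C_0 − rank ∂_1 = 5 − 4 = 1, and the invariant factors of ∂_1 are all 1, so H_0 = Z.
  H_1: rank ker ∂_1 − rank ∂_2 = (10 − 4) − 5 = 1, and the invariant factors of ∂_2 are all 1, so H_1 = Z.
  H_2: rank ker ∂_2 − rank ∂_3 = (5 − 5) − 0 = 0, and there is no ∂_3, so H_2 = 0.

(K is a triangulation of the Möbius band.)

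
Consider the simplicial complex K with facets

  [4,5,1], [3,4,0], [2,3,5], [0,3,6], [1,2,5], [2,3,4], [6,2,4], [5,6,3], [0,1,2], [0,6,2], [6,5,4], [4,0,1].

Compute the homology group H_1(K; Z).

H_1 = Z/2.

Take the total order 0 < 1 < 2 < 3 < 4 < 5 < 6 on the vertex set. Then K (dimension 2) consists of the simplices:

  0-simplices (7): [0], [1], [2], [3], [4], [5], [6]
  1-simplices (18): [0,1], [0,2], [0,3], [0,4], [0,6], [1,2], [1,4], [1,5], [2,3], [2,4], [2,5], [2,6], [3,4], [3,5], [3,6], [4,5], [4,6], [5,6]
  2-simplices (12): [0,1,2], [0,1,4], [0,2,6], [0,3,4], [0,3,6], [1,2,5], [1,4,5], [2,3,4], [2,3,5], [2,4,6], [3,5,6], [4,5,6]

giving chain groups C_0 ≅ Z^7, C_1 ≅ Z^18, C_2 ≅ Z^12.

∂_1: C_1 → C_0 maps an edge to its endpoints' difference, ∂[p,q] = q − p. For instance
  ∂[2,5] = [5] − [2].
The resulting 7×18 matrix has rank 6, and its Smith normal form has invariant factors (1,1,1,1,1,1).

Boundary ∂_2: C_2 → C_1 sends each 2-simplex [p,q,r] to [q,r] − [p,r] + [p,q]. For instance
  ∂[4,5,6] = [5,6] − [4,6] + [4,5],
  ∂[1,2,5] = [2,5] − [1,5] + [1,2].
The resulting 18×12 matrix has rank 12, and its Smith normal form has invariant factors (1,1,1,1,1,1,1,1,1,1,1,2).

Reading off H_k = ker ∂_k / im ∂_{k+1}:

  H_1: rank ker ∂_1 − rank ∂_2 = (18 − 6) − 12 = 0, and ∂_2 has invariant factor 2 > 1, so H_1 ≅ Z/2.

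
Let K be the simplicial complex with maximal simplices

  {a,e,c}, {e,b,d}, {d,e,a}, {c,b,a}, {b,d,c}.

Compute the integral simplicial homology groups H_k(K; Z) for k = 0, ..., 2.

H_0 = Z,  H_1 = Z,  H_2 = 0.

Take the total order a < b < c < d < e on the vertex set. Then K (dimension 2) consists of the simplices:

  0-simplices (5): a, b, c, d, e
  1-simplices (10): ab, ac, ad, ae, bc, bd, be, cd, ce, de
  2-simplices (5): abc, ace, ade, bcd, bde

so the chain groups are C_0 ≅ Z^5, C_1 ≅ Z^10, C_2 ≅ Z^5.

The boundary map ∂_1: C_1 → C_0 maps an edge to its endpoints' difference, ∂[p,q] = q − p. For instance
  ∂be = e − b.
The 5×10 boundary matrix has rank 4 and Smith normal form diag(1,1,1,1).

The boundary map ∂_2: C_2 → C_1 sends each 2-simplex [p,q,r] to [q,r] − [p,r] + [p,q]. For instance
  ∂abc = bc − ac + ab,
  ∂ace = ce − ae + ac.
The resulting 10×5 matrix has rank 5, and its Smith normal form has invariant factors (1,1,1,1,1).

Now H_k = ker ∂_k / im ∂_{k+1}, so:

  H_0: rank C_0 − rank ∂_1 = 5 − 4 = 1, and the invariant factors of ∂_1 are all 1, so H_0 = Z.
  H_1: rank ker ∂_1 − rank ∂_2 = (10 − 4) − 5 = 1, and the invariant factors of ∂_2 are all 1, so H_1 = Z.
  H_2: rank ker ∂_2 − rank ∂_3 = (5 − 5) − 0 = 0, and there is no ∂_3, so H_2 = 0.

(K is a triangulation of the Möbius band.)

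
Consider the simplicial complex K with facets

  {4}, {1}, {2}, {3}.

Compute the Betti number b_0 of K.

b_0 = 4.

Take the total order 1 < 2 < 3 < 4 on the vertex set. Then K (dimension 0) consists of the simplices:

  0-simplices (4): [1], [2], [3], [4]

so the chain groups are C_0 ≅ Z^4.

Computing H_k = (kernel of ∂_k) / (image of ∂_{k+1}):

  H_0: rank C_0 − rank ∂_1 = 4 − 0 = 4, and there is no ∂_1, so H_0 = Z^4.

(K is a triangulation of a set of 4 points.)

Hence the Betti numbers are b_0 = 4.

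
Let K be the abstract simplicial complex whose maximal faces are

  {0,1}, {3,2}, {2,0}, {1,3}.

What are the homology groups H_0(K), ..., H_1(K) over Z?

Order the vertices as 0 < 1 < 2 < 3. Listing each simplex with vertices in this order, K has dimension 1 with simplices:

  0-simplices (4): [0], [1], [2], [3]
  1-simplices (4): [0,1], [0,2], [1,3], [2,3]

Hence C_0 ≅ Z^4, C_1 ≅ Z^4.

Boundary ∂_1: C_1 → C_0 sends each edge [p,q] (with p < q) to q − p. For instance
  ∂[2,3] = [3] − [2].
This gives a 4×4 integer matrix of rank 3; reducing to Smith normal form yields diagonal entries (1,1,1).

Computing H_k = (kernel of ∂_k) / (image of ∂_{k+1}):

  H_0: rank C_0 − rank ∂_1 = 4 − 3 = 1, and the invariant factors of ∂_1 are all 1, so H_0 = Z.
  H_1: rank ker ∂_1 − rank ∂_2 = (4 − 3) − 0 = 1, and there is no ∂_2, so H_1 = Z.

H_0 = Z,  H_1 = Z.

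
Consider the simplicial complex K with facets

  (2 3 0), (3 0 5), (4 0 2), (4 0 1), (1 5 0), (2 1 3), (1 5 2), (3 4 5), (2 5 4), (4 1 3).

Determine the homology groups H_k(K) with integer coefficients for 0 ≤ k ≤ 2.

Order the vertices as 0 < 1 < 2 < 3 < 4 < 5. Listing each simplex with vertices in this order, K has dimension 2 with simplices:

  0-simplices (6): [0], [1], [2], [3], [4], [5]
  1-simplices (15): [0,1], [0,2], [0,3], [0,4], [0,5], [1,2], [1,3], [1,4], [1,5], [2,3], [2,4], [2,5], [3,4], [3,5], [4,5]
  2-simplices (10): [0,1,4], [0,1,5], [0,2,3], [0,2,4], [0,3,5], [1,2,3], [1,2,5], [1,3,4], [2,4,5], [3,4,5]

Hence C_0 ≅ Z^6, C_1 ≅ Z^15, C_2 ≅ Z^10.

∂_1: C_1 → C_0 sends each edge [p,q] (with p < q) to q − p.
The resulting 6×15 matrix has rank 5, and its Smith normal form has invariant factors (1,1,1,1,1).

∂_2: C_2 → C_1 acts by ∂[p,q,r] = [q,r] − [p,r] + [p,q]. For instance
  ∂[0,2,3] = [2,3] − [0,3] + [0,2],
  ∂[1,3,4] = [3,4] − [1,4] + [1,3].
This gives a 15×10 integer matrix of rank 10; reducing to Smith normal form yields diagonal entries (1,1,1,1,1,1,1,1,1,2).

Reading off H_k = ker ∂_k / im ∂_{k+1}:

  H_0: rank C_0 − rank ∂_1 = 6 − 5 = 1, and the invariant factors of ∂_1 are all 1, so H_0 = Z.
  H_1: rank ker ∂_1 − rank ∂_2 = (15 − 5) − 10 = 0, and ∂_2 has invariant factor 2 > 1, so H_1 = Z/2.
  H_2: rank ker ∂_2 − rank ∂_3 = (10 − 10) − 0 = 0, and there is no ∂_3, so H_2 = 0.

H_0 ≅ Z,  H_1 ≅ Z/2,  H_2 = 0.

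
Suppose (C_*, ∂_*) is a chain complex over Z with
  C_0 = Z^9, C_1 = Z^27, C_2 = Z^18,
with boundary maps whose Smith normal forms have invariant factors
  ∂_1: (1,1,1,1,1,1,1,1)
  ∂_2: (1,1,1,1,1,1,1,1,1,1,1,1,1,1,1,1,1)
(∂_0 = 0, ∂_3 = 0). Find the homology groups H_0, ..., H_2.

H_0: b_0 = 9 − 0 − 8 = 1; torsion from ∂_1 factors > 1: none. So H_0 = Z.
H_1: b_1 = 27 − 8 − 17 = 2; torsion from ∂_2 factors > 1: none. So H_1 = Z^2.
H_2: b_2 = 18 − 17 − 0 = 1; torsion from ∂_3 factors > 1: none. So H_2 = Z.

H_0 = Z,  H_1 = Z^2,  H_2 = Z.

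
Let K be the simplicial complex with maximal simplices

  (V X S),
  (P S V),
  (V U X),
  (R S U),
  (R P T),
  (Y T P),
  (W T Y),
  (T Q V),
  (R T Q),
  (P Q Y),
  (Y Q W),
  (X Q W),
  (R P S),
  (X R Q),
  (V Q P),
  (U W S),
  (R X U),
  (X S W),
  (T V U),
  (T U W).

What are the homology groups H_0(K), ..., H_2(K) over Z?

Fix the vertex order P < Q < R < S < T < U < V < W < X < Y and write every simplex with vertices in increasing order. Then dim K = 2 and the simplices of K are:

  0-simplices (10): P, Q, R, S, T, U, V, W, X, Y
  1-simplices (30): PQ, PR, PS, PT, PV, PY, QR, QT, QV, QW, QX, QY, RS, RT, RU, RX, SU, SV, SW, SX, TU, TV, TW, TY, UV, UW, UX, VX, WX, WY
  2-simplices (20): PQV, PQY, PRS, PRT, PSV, PTY, QRT, QRX, QTV, QWX, QWY, RSU, RUX, SUW, SVX, SWX, TUV, TUW, TWY, UVX

Hence C_0 ≅ Z^10, C_1 ≅ Z^30, C_2 ≅ Z^20.

∂_1: C_1 → C_0 is given by ∂[p,q] = [q] − [p]. For instance
  ∂UV = V − U.
The 10×30 boundary matrix has rank 9 and Smith normal form diag(1,1,1,1,1,1,1,1,1).

∂_2: C_2 → C_1 acts by ∂[p,q,r] = [q,r] − [p,r] + [p,q]. For instance
  ∂PTY = TY − PY + PT,
  ∂TUW = UW − TW + TU.
The 30×20 boundary matrix has rank 20 and Smith normal form diag(1,1,1,1,1,1,1,1,1,1,1,1,1,1,1,1,1,1,1,2).

Now H_k = ker ∂_k / im ∂_{k+1}, so:

  H_0: rank C_0 − rank ∂_1 = 10 − 9 = 1, and the invariant factors of ∂_1 are all 1, so H_0 = Z.
  H_1: rank ker ∂_1 − rank ∂_2 = (30 − 9) − 20 = 1, and ∂_2 has invariant factor 2 > 1, so H_1 = Z ⊕ Z_2.
  H_2: rank ker ∂_2 − rank ∂_3 = (20 − 20) − 0 = 0, and there is no ∂_3, so H_2 = 0.

H_0 ≅ Z,  H_1 ≅ Z ⊕ Z_2,  H_2 = 0.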